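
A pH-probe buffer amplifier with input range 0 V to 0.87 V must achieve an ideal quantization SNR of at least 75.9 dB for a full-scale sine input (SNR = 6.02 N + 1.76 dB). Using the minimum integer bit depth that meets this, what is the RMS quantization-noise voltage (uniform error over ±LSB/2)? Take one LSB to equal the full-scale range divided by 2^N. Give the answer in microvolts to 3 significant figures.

Range is 0.87 V.
Required N = ⌈(75.9 − 1.76)/6.02⌉ = ⌈12.316⌉ = 13.
LSB = 0.87 V / 2^13 = 106.20 µV.
V_rms = LSB/√12 = 30.7 µV.

30.7 µV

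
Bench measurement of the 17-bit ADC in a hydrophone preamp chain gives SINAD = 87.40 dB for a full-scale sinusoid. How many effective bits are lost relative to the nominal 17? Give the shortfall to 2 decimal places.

2.77 bits

ENOB = (SINAD − 1.76)/6.02 = (87.40 − 1.76)/6.02 = 14.2259 bits.
Shortfall = 17 − 14.2259 = 2.7741 bits.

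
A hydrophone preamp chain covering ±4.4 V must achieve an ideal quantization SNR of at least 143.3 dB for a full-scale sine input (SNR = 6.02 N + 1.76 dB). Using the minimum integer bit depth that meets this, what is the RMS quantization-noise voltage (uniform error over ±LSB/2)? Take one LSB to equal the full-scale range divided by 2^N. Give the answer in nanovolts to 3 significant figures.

151 nV

Span: 4.4 V − (-4.4 V) = 8.8 V.
N ≥ (143.3 − 1.76)/6.02 = 23.512 → N_min = 24.
LSB = 8.8 V ÷ 2^24 = 8.8/16777216 V = 0.52452 µV.
RMS noise = LSB/√12 = 151 nV.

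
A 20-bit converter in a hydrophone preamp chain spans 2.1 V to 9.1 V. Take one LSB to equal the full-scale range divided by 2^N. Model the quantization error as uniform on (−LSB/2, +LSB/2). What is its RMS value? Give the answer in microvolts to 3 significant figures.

Full-scale range = 9.1 V − (2.1 V) = 7 V.
Step size = 7/1048576 V = 6.6757 µV.
σ_q = LSB/√12 = 6.6757 µV/3.4641 = 1.93 µV.

1.93 µV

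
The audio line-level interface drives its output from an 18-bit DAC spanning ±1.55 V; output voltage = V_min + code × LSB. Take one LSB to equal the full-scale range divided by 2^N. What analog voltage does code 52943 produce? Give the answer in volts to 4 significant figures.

-0.9239 V

Range = 1.55 − (-1.55) = 3.1 V. LSB = 3.1 V / 2^18.
V_out = V_min + code × LSB = -1.55 V + 52943 × 3.1 V / 262144
      = -1.55 V + 0.626081 V = -0.923919 V.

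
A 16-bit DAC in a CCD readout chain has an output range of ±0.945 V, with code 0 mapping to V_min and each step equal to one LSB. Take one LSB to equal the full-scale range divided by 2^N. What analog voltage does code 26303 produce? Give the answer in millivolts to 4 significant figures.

The full-scale span is 0.945 − (-0.945) = 1.89 V. LSB = 1.89 V / 2^16.
Output = V_min + (26303/65536) × range = -0.945 + 0.401352 × 1.89 V
      = -0.945 V + 0.758555 V = -0.186445 V.

-186.4 mV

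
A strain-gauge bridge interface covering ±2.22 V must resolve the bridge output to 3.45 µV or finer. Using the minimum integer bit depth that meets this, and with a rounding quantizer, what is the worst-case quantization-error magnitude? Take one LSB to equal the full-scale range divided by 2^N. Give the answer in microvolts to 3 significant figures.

1.06 µV

Span: 2.22 V − (-2.22 V) = 4.44 V.
Required number of levels: 4.44/3.45 µV = 1.2870e6; smallest N with 2^N ≥ that is 21.
LSB = 4.44 V / 2^21 = 2.1172 µV.
|e|_max = LSB/2 = 1.06 µV.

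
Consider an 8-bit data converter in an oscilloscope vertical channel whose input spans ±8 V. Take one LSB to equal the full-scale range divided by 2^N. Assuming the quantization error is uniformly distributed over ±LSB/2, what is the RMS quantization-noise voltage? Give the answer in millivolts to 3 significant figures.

The full-scale span is 8 − (-8) = 16 V.
LSB = 16 V ÷ 2^8 = 16/256 V = 62.500 mV.
For a uniform distribution on [−LSB/2, +LSB/2], V_rms = LSB/√12 = 62.500 mV/3.4641 = 18.0 mV.

18.0 mV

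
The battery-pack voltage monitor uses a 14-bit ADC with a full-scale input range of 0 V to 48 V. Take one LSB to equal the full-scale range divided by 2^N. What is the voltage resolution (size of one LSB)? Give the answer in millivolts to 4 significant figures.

Span = 48 V.
2^14 = 16384 levels.
Step size = 48/16384 V = 2.930 mV.

2.930 mV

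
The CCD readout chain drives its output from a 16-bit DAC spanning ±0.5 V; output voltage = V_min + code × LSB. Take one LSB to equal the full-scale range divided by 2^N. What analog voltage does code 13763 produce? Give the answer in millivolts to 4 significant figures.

The full-scale span is 0.5 − (-0.5) = 1 V. LSB = 1 V / 2^16.
Output = V_min + (13763/65536) × range = -0.5 + 0.210007 × 1 V
      = -0.5 + 0.210007 = -0.289993 V.

-290.0 mV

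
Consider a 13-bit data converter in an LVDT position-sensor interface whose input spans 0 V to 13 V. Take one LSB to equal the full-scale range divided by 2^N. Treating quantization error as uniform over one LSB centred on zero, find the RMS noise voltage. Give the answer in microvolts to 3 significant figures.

458 µV

Full-scale range = 13 V.
LSB = 13 V ÷ 2^13 = 13/8192 V = 1.5869 mV.
V_rms = LSB/√12 = 1.5869 mV / √12 = 458 µV.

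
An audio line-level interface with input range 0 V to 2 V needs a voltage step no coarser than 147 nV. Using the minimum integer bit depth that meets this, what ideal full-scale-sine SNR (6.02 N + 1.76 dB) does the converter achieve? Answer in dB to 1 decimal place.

146.2 dB

Range is 2 V.
Levels needed ≥ 2/147 nV = 1.361e7. 2^24 = 16777216 suffices, so N_min = 24.
6.02(24) + 1.76 = 146.24 dB.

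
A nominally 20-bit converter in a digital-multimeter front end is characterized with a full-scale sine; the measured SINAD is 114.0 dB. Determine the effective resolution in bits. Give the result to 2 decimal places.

18.64 bits

ENOB = (114.0 − 1.76)/6.02 = 18.6445 bits.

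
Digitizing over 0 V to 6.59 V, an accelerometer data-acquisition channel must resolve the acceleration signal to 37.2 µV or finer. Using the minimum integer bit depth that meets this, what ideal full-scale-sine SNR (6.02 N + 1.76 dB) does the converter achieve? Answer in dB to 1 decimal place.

110.1 dB

V_FS = 6.59 V.
6.59 V / 37.2 µV = 177200. Since 2^17 = 131072 and 2^18 = 262144, N = 18.
Ideal SNR at N = 18: 6.02·18 + 1.76 = 110.1 dB.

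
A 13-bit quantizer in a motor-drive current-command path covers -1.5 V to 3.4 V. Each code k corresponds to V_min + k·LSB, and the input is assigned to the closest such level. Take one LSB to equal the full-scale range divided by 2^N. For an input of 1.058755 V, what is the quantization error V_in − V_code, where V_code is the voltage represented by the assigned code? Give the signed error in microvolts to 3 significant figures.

The full-scale span is 3.4 − (-1.5) = 4.9 V. LSB = 4.9 V / 2^13 ≈ 0.5981 mV.
(1.058755 − (-1.5)) / LSB = 2.558755 × 8192/4.9 = 4277.8206. Nearest integer: k = 4278.
V_code = V_min + k × range/2^13 = -1.5 + 4278 × 4.9/8192 = 1.058862305 V.
e = 1.058755 − (1.058862305) = −107 µV.

−107 µV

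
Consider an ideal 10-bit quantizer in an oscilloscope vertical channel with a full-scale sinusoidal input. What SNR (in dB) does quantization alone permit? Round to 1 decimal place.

62.0 dB

For an ideal N-bit converter with full-scale sine input, SNR = 6.02 N + 1.76 dB. SNR = 6.02 × 10 + 1.76 = 60.20 + 1.76 = 61.96 dB.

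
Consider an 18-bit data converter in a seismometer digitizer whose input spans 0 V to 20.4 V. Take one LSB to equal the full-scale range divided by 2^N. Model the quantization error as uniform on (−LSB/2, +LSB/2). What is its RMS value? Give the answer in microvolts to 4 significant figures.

22.46 µV

Full-scale range = 20.4 V.
LSB = 20.4 V / 2^18 = 77.8198 µV.
V_rms = LSB/√12 = 77.8198 µV / √12 = 22.46 µV.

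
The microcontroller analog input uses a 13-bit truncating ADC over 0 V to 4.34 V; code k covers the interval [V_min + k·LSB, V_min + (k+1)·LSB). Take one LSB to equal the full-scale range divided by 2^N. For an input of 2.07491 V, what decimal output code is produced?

Full-scale range = 4.34 V. LSB = 4.34 V / 2^13 ≈ 0.5298 mV.
V_in − V_min = 2.07491 − (0) = 2.07491 V.
Divide by LSB: 2.07491 × 8192/4.34 = 3916.5121.
Truncating gives code 3916.

3916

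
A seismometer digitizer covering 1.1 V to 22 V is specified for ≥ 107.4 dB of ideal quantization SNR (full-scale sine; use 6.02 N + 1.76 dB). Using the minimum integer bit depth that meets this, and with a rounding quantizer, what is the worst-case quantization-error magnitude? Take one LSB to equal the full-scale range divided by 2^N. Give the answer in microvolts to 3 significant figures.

The full-scale span is 22 − (1.1) = 20.9 V.
Solving 6.02 N ≥ 107.4 − 1.76: N ≥ 17.548. Round up → N = 18.
LSB = 20.9 V ÷ 2^18 = 20.9/262144 V = 79.727 µV.
Max error for round-to-nearest is LSB/2 = 39.9 µV.

39.9 µV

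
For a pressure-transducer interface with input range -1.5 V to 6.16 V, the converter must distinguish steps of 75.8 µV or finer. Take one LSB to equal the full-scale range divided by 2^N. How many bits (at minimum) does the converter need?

Range = 6.16 − (-1.5) = 7.66 V.
Levels needed ≥ 7.66/75.8 µV = 101100. 2^17 = 131072 suffices, so N_min = 17.

17 bits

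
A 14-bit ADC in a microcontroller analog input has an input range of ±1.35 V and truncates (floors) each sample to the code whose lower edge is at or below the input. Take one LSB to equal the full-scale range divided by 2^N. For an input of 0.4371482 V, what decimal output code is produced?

Full-scale range = 1.35 V − (-1.35 V) = 2.7 V. LSB = 2.7 V / 2^14 ≈ 164.8 µV.
V_in − V_min = 0.4371482 − (-1.35) = 1.7871482 V.
Divide by LSB: 1.7871482 × 16384/2.7 = 10844.6800.
Truncating gives code 10844.

10844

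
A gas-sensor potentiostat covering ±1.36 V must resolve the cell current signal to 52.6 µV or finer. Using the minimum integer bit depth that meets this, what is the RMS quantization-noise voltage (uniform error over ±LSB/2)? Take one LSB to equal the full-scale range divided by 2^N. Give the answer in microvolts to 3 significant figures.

Span: 1.36 V − (-1.36 V) = 2.72 V.
Levels needed ≥ 2.72/52.6 µV = 51710. 2^16 = 65536 suffices, so N_min = 16.
One LSB is 2.72 V / 65536 = 41.504 µV.
V_rms = LSB/√12 = 12.0 µV.

12.0 µV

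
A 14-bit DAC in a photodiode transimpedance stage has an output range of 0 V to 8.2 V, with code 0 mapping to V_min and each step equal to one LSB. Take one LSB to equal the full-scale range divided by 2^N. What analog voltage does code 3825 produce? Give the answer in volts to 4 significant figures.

Span = 8.2 V. LSB = 8.2 V / 2^14.
Output = V_min + (3825/16384) × range = 0 + 0.233459 × 8.2 V
      = 0 V + 1.91437 V = 1.91437 V.

1.914 V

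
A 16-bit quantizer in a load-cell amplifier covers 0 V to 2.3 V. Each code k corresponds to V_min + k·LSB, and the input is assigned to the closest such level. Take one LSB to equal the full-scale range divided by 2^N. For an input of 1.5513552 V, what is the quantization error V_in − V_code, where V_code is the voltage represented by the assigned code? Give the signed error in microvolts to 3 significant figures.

+6.32 µV

Range is 2.3 V. LSB = 2.3 V / 2^16 ≈ 35.10 µV.
(V_in − V_min)/LSB = (1.5513552 − (0)) × 65536/2.3 = 44204.1802 → nearest code k = 44204.
V_code = V_min + k × range/2^16 = 0 + 44204 × 2.3/65536 = 1.5513488770 V.
e = 1.5513552 − (1.5513488770) = +6.32 µV.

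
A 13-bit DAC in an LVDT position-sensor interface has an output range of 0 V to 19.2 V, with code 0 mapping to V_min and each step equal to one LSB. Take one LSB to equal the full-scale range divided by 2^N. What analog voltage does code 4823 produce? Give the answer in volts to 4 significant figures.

11.30 V

Range is 19.2 V. LSB = 19.2 V / 2^13.
Output = V_min + (4823/8192) × range = 0 + 0.588745 × 19.2 V
      = 0 V + 11.3039 V = 11.3039 V.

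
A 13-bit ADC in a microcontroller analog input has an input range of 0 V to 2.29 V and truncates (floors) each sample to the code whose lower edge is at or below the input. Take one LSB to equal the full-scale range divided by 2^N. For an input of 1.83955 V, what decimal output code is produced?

6580

Full-scale range = 2.29 V. LSB = 2.29 V / 2^13 ≈ 279.5 µV.
(V_in − V_min) × 2^13/range = (1.83955 − (0)) × 8192/2.29 = 6580.609.
Floor → code = 6580.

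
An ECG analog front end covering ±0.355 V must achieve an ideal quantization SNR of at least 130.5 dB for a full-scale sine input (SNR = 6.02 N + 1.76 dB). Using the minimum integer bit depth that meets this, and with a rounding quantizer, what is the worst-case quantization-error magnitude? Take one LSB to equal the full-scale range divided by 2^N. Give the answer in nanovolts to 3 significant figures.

84.6 nV

The full-scale span is 0.355 − (-0.355) = 0.71 V.
Required N = ⌈(130.5 − 1.76)/6.02⌉ = ⌈21.385⌉ = 22.
One LSB is 0.71 V / 4194304 = 169.28 nV.
|e|_max = LSB/2 = 84.6 nV.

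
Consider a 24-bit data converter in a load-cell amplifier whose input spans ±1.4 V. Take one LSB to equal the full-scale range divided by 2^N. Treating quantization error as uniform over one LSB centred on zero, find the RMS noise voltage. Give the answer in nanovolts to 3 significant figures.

48.2 nV

The full-scale span is 1.4 − (-1.4) = 2.8 V.
Step size = 2.8/16777216 V = 166.89 nV.
V_rms = LSB/√12 = 166.89 nV / √12 = 48.2 nV.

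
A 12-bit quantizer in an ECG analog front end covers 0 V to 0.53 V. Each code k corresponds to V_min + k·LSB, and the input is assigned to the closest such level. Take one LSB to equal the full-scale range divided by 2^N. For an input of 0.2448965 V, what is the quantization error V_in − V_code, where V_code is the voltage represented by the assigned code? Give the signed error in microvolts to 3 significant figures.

V_FS = 0.53 V. LSB = 0.53 V / 2^12 ≈ 129.4 µV.
(V_in − V_min)/LSB = (0.2448965 − (0)) × 4096/0.53 = 1892.6341 → nearest code k = 1893.
V_code = V_min + k × range/2^12 = 0 + 1893 × 0.53/4096 = 0.2449438477 V.
Error = V_in − V_code = 0.2448965 − (0.2449438477) = −47.3 µV.

−47.3 µV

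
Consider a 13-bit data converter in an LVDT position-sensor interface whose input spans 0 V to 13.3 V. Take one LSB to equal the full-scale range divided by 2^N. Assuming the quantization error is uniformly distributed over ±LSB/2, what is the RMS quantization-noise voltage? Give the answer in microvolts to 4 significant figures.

Span = 13.3 V.
LSB = 13.3 V ÷ 2^13 = 13.3/8192 V = 1.62354 mV.
σ_q = LSB/√12 = 1.62354 mV/3.4641 = 468.7 µV.

468.7 µV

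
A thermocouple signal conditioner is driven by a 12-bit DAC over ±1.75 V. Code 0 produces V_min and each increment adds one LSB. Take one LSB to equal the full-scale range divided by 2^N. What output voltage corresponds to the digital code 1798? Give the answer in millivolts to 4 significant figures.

-213.6 mV

The full-scale span is 1.75 − (-1.75) = 3.5 V. LSB = 3.5 V / 2^12.
Output = V_min + (1798/4096) × range = -1.75 + 0.438965 × 3.5 V
      = -1.75 V + 1.53638 V = -0.213623 V.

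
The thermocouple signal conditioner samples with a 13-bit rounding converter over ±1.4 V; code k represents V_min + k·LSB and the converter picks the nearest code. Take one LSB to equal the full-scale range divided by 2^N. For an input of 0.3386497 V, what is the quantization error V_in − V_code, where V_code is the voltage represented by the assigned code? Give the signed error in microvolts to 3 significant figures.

−71.0 µV

Range = 1.4 − (-1.4) = 2.8 V. LSB = 2.8 V / 2^13 ≈ 341.8 µV.
(0.3386497 − (-1.4)) / LSB = 1.7386497 × 8192/2.8 = 5086.7923. Nearest integer: k = 5087.
V_code = -1.4 + (5087/8192) × 2.8 = 0.3387207031 V.
V_in − V_code = 0.3386497 − (0.3387207031) = −71.0 µV.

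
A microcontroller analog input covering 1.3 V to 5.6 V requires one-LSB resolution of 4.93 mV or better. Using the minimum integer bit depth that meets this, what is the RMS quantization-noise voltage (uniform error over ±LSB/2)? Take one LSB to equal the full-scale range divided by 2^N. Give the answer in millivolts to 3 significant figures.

1.21 mV

The full-scale span is 5.6 − (1.3) = 4.3 V.
4.3 V / 4.93 mV = 872.2. Since 2^9 = 512 and 2^10 = 1024, N = 10.
One LSB is 4.3 V / 1024 = 4.1992 mV.
σ_q = LSB/√12 = 4.1992 mV/3.4641 = 1.21 mV.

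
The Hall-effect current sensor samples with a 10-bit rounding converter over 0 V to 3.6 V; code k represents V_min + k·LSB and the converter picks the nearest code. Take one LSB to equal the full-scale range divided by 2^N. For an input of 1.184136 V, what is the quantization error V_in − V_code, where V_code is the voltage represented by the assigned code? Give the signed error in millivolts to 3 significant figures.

Span = 3.6 V. LSB = 3.6 V / 2^10 ≈ 3.516 mV.
Position in LSBs: (1.184136 − (0)) × 1024/3.6 = 336.8209; rounding gives k = 337.
Reconstructed level: 0 + 337 × 3.6/1024 V = 1.184765625 V.
V_in − V_code = 1.184136 − (1.184765625) = −0.630 mV.

−0.630 mV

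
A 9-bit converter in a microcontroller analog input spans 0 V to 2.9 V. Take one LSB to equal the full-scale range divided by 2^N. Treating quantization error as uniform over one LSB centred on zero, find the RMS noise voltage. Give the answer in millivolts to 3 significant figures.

1.64 mV

Range is 2.9 V.
LSB = 2.9 V / 2^9 = 5.6641 mV.
σ_q = LSB/√12 = 5.6641 mV/3.4641 = 1.64 mV.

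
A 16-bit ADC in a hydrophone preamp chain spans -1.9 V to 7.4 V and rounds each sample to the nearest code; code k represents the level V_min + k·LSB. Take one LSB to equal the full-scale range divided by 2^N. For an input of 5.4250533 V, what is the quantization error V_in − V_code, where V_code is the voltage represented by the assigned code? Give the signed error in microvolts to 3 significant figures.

Range = 7.4 − (-1.9) = 9.3 V. LSB = 9.3 V / 2^16 ≈ 141.9 µV.
(5.4250533 − (-1.9)) / LSB = 7.3250533 × 65536/9.3 = 51618.7842. Nearest integer: k = 51619.
V_code = -1.9 + (51619/65536) × 9.3 = 5.4250839233 V.
e = 5.4250533 − (5.4250839233) = −30.6 µV.

−30.6 µV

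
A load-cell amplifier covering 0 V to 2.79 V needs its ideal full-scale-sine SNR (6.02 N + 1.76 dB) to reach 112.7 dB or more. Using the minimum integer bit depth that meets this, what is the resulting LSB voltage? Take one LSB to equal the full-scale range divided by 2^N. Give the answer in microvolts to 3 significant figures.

Span = 2.79 V.
Solving 6.02 N ≥ 112.7 − 1.76: N ≥ 18.429. Round up → N = 19.
One LSB is 2.79 V / 524288 = 5.32 µV.

5.32 µV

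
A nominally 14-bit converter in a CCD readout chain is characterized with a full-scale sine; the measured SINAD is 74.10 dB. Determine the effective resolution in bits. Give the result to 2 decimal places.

12.02 bits

ENOB = (SINAD − 1.76) / 6.02 = (74.10 − 1.76) / 6.02 = 72.34 / 6.02 = 12.0166.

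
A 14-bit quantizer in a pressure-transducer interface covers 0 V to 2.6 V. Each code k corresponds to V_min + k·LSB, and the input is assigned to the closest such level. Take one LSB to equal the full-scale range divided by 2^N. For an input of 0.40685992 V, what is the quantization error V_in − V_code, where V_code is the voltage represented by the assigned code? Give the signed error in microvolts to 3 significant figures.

−24.8 µV

Span = 2.6 V. LSB = 2.6 V / 2^14 ≈ 158.7 µV.
Position in LSBs: (0.40685992 − (0)) × 16384/2.6 = 2563.8434; rounding gives k = 2564.
V_code = 0 + (2564/16384) × 2.6 = 0.40688476563 V.
V_in − V_code = 0.40685992 − (0.40688476563) = −24.8 µV.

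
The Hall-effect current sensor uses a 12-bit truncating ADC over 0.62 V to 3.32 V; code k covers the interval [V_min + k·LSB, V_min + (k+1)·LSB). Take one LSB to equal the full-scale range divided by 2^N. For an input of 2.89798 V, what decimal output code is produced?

3455

The full-scale span is 3.32 − (0.62) = 2.7 V. LSB = 2.7 V / 2^12 ≈ 0.6592 mV.
V_in − V_min = 2.89798 − (0.62) = 2.27798 V.
Divide by LSB: 2.27798 × 4096/2.7 = 3455.7800.
Truncating gives code 3455.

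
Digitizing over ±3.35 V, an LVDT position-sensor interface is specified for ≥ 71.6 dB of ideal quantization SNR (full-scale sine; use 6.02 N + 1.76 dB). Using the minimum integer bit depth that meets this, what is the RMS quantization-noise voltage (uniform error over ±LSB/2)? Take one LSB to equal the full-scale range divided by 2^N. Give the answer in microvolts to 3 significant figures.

Span: 3.35 V − (-3.35 V) = 6.7 V.
Solving 6.02 N ≥ 71.6 − 1.76: N ≥ 11.601. Round up → N = 12.
LSB = 6.7 V ÷ 2^12 = 6.7/4096 V = 1.6357 mV.
σ_q = LSB/√12 = 1.6357 mV/3.4641 = 472 µV.

472 µV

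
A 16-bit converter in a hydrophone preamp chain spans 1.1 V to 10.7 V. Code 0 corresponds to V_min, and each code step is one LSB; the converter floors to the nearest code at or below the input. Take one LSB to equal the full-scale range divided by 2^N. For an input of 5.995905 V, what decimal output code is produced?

33422

Full-scale range = 10.7 V − (1.1 V) = 9.6 V. LSB = 9.6 V / 2^16 ≈ 146.5 µV.
V_in − V_min = 5.995905 − (1.1) = 4.895905 V.
Divide by LSB: 4.895905 × 65536/9.6 = 33422.7115.
Truncating gives code 33422.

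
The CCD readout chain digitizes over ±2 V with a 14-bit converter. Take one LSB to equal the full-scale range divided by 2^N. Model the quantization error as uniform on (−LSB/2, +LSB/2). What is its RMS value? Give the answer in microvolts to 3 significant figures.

70.5 µV

Full-scale range = 2 V − (-2 V) = 4 V.
LSB = 4 V ÷ 2^14 = 4/16384 V = 244.14 µV.
V_rms = LSB/√12 = 244.14 µV / √12 = 70.5 µV.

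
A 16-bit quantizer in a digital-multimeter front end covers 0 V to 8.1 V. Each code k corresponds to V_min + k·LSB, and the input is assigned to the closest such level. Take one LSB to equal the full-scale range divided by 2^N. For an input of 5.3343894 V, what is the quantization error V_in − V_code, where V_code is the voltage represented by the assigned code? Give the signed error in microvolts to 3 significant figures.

Full-scale range = 8.1 V. LSB = 8.1 V / 2^16 ≈ 123.6 µV.
(5.3343894 − (0)) / LSB = 5.3343894 × 65536/8.1 = 43159.8202. Nearest integer: k = 43160.
V_code = V_min + k × range/2^16 = 0 + 43160 × 8.1/65536 = 5.3344116211 V.
V_in − V_code = 5.3343894 − (5.3344116211) = −22.2 µV.

−22.2 µV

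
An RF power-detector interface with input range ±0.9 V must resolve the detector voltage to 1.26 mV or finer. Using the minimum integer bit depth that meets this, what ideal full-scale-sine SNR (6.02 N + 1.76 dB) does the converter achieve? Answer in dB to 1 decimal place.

Span: 0.9 V − (-0.9 V) = 1.8 V.
Need 2^N ≥ 1.8 V / 1.26 mV = 1429 → N_min = 11.
SNR = 6.02 × 11 + 1.76 = 67.98 dB.

68.0 dB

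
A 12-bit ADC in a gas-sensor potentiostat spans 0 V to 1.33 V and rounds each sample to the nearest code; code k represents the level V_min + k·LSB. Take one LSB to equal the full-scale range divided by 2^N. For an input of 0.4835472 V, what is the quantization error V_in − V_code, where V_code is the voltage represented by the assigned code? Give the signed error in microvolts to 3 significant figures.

+58.4 µV

Range is 1.33 V. LSB = 1.33 V / 2^12 ≈ 324.7 µV.
(0.4835472 − (0)) / LSB = 0.4835472 × 4096/1.33 = 1489.1799. Nearest integer: k = 1489.
V_code = V_min + k × range/2^12 = 0 + 1489 × 1.33/4096 = 0.4834887695 V.
V_in − V_code = 0.4835472 − (0.4834887695) = +58.4 µV.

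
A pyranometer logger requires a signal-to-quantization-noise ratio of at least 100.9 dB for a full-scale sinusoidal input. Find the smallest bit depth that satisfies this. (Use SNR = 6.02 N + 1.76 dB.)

17 bits

Required N = ⌈(100.9 − 1.76)/6.02⌉ = ⌈16.468⌉ = 17.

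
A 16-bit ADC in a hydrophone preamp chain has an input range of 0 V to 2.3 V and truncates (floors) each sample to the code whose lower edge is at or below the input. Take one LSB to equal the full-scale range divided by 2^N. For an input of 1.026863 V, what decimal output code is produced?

29259

Span = 2.3 V. LSB = 2.3 V / 2^16 ≈ 35.10 µV.
code = ⌊(V_in − V_min)/LSB⌋ = ⌊(V_in − V_min) × 2^16 / range⌋
     = ⌊(1.026863 − (0)) × 65536 / 2.3⌋ = ⌊1.026863 × 65536/2.3⌋
     = ⌊29259.345⌋ = 29259.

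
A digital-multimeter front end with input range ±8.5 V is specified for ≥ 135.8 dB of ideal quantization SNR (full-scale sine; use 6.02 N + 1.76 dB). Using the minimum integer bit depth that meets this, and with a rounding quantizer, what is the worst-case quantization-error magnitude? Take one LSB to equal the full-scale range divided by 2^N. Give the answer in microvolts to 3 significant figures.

Span: 8.5 V − (-8.5 V) = 17 V.
N ≥ (135.8 − 1.76)/6.02 = 22.266 → N_min = 23.
Step size = 17/8388608 V = 2.0266 µV.
|e|_max = LSB/2 = 1.01 µV.

1.01 µV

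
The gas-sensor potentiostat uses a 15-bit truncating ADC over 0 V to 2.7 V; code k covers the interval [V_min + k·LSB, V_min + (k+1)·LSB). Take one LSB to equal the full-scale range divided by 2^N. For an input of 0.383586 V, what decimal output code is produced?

V_FS = 2.7 V. LSB = 2.7 V / 2^15 ≈ 82.40 µV.
code = ⌊(V_in − V_min)/LSB⌋ = ⌊(V_in − V_min) × 2^15 / range⌋
     = ⌊(0.383586 − (0)) × 32768 / 2.7⌋ = ⌊0.383586 × 32768/2.7⌋
     = ⌊4655.313⌋ = 4655.

4655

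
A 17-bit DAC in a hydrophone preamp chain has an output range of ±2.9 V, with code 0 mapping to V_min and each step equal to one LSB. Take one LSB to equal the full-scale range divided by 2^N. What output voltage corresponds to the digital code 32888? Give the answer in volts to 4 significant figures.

-1.445 V

Full-scale range = 2.9 V − (-2.9 V) = 5.8 V. LSB = 5.8 V / 2^17.
V_out = V_min + code × LSB = -2.9 V + 32888 × 5.8 V / 131072
      = -2.9 + 1.45531 = -1.44469 V.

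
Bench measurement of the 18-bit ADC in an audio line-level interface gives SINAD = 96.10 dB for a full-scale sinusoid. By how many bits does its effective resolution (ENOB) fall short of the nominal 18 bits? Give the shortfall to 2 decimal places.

2.33 bits

ENOB = (SINAD − 1.76)/6.02 = (96.10 − 1.76)/6.02 = 15.6711 bits.
18 − 15.6711 = 2.33 bits below nominal.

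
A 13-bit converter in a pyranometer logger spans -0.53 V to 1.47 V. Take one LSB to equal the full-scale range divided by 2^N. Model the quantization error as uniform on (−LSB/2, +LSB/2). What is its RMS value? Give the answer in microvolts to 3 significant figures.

70.5 µV

Range = 1.47 − (-0.53) = 2 V.
One LSB is 2 V / 8192 = 244.14 µV.
For a uniform distribution on [−LSB/2, +LSB/2], V_rms = LSB/√12 = 244.14 µV/3.4641 = 70.5 µV.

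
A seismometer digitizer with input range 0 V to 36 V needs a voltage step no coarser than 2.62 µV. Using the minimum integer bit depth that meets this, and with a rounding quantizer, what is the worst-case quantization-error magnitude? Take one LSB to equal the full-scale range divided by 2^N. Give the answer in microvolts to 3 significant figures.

Range is 36 V.
Levels needed ≥ 36/2.62 µV = 1.374e7. 2^24 = 16777216 suffices, so N_min = 24.
Step size = 36/16777216 V = 2.1458 µV.
Half an LSB is 1.07 µV.

1.07 µV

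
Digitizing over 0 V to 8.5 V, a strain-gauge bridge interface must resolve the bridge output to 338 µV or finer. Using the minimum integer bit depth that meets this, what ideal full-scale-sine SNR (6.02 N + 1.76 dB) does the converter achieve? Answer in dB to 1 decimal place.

92.1 dB

Full-scale range = 8.5 V.
8.5 V / 338 µV = 25150. Since 2^14 = 16384 and 2^15 = 32768, N = 15.
Ideal SNR at N = 15: 6.02·15 + 1.76 = 92.1 dB.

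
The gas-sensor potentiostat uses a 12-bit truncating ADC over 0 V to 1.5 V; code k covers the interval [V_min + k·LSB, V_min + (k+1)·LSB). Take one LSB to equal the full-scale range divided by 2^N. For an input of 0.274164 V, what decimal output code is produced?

748

Range is 1.5 V. LSB = 1.5 V / 2^12 ≈ 366.2 µV.
V_in − V_min = 0.274164 − (0) = 0.274164 V.
Divide by LSB: 0.274164 × 4096/1.5 = 748.6505.
Truncating gives code 748.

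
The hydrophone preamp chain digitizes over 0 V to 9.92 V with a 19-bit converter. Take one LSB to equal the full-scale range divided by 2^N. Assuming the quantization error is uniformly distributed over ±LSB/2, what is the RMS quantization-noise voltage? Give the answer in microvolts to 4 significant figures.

5.462 µV

Span = 9.92 V.
Step size = 9.92/524288 V = 18.9209 µV.
σ_q = LSB/√12 = 18.9209 µV/3.4641 = 5.462 µV.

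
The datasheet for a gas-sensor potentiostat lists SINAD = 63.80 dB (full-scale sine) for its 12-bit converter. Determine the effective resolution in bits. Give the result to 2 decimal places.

10.31 bits

ENOB = (63.80 − 1.76)/6.02 = 10.3056 bits.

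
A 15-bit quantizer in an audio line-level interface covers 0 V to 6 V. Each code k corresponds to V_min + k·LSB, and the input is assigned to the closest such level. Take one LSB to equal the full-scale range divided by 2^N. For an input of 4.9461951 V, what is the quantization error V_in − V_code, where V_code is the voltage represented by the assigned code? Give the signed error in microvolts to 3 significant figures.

−32.9 µV

Span = 6 V. LSB = 6 V / 2^15 ≈ 183.1 µV.
(4.9461951 − (0)) / LSB = 4.9461951 × 32768/6 = 27012.8202. Nearest integer: k = 27013.
V_code = 0 + (27013/32768) × 6 = 4.9462280273 V.
e = 4.9461951 − (4.9462280273) = −32.9 µV.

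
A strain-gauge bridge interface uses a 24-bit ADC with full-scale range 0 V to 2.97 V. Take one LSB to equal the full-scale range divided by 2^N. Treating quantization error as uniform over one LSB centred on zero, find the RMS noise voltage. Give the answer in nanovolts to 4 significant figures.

V_FS = 2.97 V.
One LSB is 2.97 V / 16777216 = 177.026 nV.
σ_q = LSB/√12 = 177.026 nV/3.4641 = 51.10 nV.

51.10 nV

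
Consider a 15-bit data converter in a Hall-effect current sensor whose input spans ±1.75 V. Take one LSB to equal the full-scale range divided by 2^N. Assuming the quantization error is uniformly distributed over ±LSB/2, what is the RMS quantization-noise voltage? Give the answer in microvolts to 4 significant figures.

Full-scale range = 1.75 V − (-1.75 V) = 3.5 V.
LSB = 3.5 V / 2^15 = 106.812 µV.
For a uniform distribution on [−LSB/2, +LSB/2], V_rms = LSB/√12 = 106.812 µV/3.4641 = 30.83 µV.

30.83 µV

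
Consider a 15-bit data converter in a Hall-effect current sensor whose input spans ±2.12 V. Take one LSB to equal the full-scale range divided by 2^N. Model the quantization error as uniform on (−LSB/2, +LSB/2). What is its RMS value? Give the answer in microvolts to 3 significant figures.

Full-scale range = 2.12 V − (-2.12 V) = 4.24 V.
One LSB is 4.24 V / 32768 = 129.39 µV.
RMS of a uniform error over width LSB is LSB/√12 = 37.4 µV.

37.4 µV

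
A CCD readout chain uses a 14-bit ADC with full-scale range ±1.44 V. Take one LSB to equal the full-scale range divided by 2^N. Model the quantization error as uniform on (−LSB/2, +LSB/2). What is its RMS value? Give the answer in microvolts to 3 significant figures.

Full-scale range = 1.44 V − (-1.44 V) = 2.88 V.
Step size = 2.88/16384 V = 175.78 µV.
V_rms = LSB/√12 = 175.78 µV / √12 = 50.7 µV.

50.7 µV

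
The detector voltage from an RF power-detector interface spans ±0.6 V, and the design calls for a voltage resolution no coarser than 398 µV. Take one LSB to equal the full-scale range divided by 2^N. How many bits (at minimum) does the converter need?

Full-scale range = 0.6 V − (-0.6 V) = 1.2 V.
Required number of levels: 1.2/398 µV = 3015.1; smallest N with 2^N ≥ that is 12.

12 bits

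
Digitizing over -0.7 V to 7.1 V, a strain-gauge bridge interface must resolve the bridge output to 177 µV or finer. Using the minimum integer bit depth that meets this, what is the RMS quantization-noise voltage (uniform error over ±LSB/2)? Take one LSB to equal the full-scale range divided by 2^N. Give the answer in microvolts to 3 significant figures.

Full-scale range = 7.1 V − (-0.7 V) = 7.8 V.
Levels needed ≥ 7.8/177 µV = 44070. 2^16 = 65536 suffices, so N_min = 16.
One LSB is 7.8 V / 65536 = 119.02 µV.
σ_q = LSB/√12 = 119.02 µV/3.4641 = 34.4 µV.

34.4 µV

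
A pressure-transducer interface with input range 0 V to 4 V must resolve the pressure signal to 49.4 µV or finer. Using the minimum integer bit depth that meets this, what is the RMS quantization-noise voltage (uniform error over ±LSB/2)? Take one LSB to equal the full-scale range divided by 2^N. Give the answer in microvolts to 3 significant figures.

8.81 µV

V_FS = 4 V.
Need 2^N ≥ 4 V / 49.4 µV = 80970 → N_min = 17.
Step size = 4/131072 V = 30.518 µV.
V_rms = LSB/√12 = 8.81 µV.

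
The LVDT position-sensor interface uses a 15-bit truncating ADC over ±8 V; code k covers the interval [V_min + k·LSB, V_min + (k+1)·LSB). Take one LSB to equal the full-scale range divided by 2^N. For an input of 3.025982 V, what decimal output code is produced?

Full-scale range = 8 V − (-8 V) = 16 V. LSB = 16 V / 2^15 ≈ 488.3 µV.
V_in − V_min = 3.025982 − (-8) = 11.025982 V.
Divide by LSB: 11.025982 × 32768/16 = 22581.2111.
Truncating gives code 22581.

22581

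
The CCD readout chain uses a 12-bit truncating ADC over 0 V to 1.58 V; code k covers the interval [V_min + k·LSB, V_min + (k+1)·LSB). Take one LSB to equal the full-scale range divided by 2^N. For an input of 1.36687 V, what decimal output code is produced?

3543

Full-scale range = 1.58 V. LSB = 1.58 V / 2^12 ≈ 385.7 µV.
(V_in − V_min) × 2^12/range = (1.36687 − (0)) × 4096/1.58 = 3543.481.
Floor → code = 3543.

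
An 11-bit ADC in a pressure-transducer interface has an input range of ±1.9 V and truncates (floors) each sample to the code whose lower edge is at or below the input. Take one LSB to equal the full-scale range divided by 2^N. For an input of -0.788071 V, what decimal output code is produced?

Span: 1.9 V − (-1.9 V) = 3.8 V. LSB = 3.8 V / 2^11 ≈ 1.855 mV.
(V_in − V_min) × 2^11/range = (-0.788071 − (-1.9)) × 2048/3.8 = 599.271.
Floor → code = 599.

599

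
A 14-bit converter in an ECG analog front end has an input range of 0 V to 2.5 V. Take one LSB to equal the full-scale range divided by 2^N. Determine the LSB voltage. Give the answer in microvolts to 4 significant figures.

Full-scale range = 2.5 V.
There are 2^14 = 16384 steps.
LSB = 2.5 V / 2^14 = 152.6 µV.

152.6 µV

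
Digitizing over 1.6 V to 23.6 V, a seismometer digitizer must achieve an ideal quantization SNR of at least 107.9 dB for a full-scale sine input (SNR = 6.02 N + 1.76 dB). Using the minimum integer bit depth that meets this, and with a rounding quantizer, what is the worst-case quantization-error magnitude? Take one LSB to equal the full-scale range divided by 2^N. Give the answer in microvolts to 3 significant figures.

42.0 µV

Span: 23.6 V − (1.6 V) = 22 V.
6.02 N + 1.76 ≥ 107.9 gives N ≥ 17.631, so the minimum integer is 18.
LSB = 22 V / 2^18 = 83.923 µV.
Max error for round-to-nearest is LSB/2 = 42.0 µV.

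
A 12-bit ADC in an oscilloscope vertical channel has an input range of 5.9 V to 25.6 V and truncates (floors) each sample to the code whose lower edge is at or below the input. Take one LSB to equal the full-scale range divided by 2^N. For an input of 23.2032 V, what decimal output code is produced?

3597

Span: 25.6 V − (5.9 V) = 19.7 V. LSB = 19.7 V / 2^12 ≈ 4.810 mV.
V_in − V_min = 23.2032 − (5.9) = 17.3032 V.
Divide by LSB: 17.3032 × 4096/19.7 = 3597.6603.
Truncating gives code 3597.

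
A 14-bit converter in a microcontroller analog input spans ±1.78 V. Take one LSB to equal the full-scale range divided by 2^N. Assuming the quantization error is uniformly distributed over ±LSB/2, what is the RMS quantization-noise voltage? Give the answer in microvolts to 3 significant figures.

Full-scale range = 1.78 V − (-1.78 V) = 3.56 V.
LSB = 3.56 V ÷ 2^14 = 3.56/16384 V = 217.29 µV.
σ_q = LSB/√12 = 217.29 µV/3.4641 = 62.7 µV.

62.7 µV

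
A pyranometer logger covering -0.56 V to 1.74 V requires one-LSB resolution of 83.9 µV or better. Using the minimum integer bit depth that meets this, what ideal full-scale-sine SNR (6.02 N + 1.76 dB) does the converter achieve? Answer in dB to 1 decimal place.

92.1 dB

The full-scale span is 1.74 − (-0.56) = 2.3 V.
Need 2^N ≥ 2.3 V / 83.9 µV = 27410 → N_min = 15.
6.02(15) + 1.76 = 92.06 dB.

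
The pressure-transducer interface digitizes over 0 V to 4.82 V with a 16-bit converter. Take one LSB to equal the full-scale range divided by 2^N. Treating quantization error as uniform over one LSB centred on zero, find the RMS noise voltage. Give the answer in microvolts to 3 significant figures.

Range is 4.82 V.
LSB = 4.82 V / 2^16 = 73.547 µV.
RMS of a uniform error over width LSB is LSB/√12 = 21.2 µV.

21.2 µV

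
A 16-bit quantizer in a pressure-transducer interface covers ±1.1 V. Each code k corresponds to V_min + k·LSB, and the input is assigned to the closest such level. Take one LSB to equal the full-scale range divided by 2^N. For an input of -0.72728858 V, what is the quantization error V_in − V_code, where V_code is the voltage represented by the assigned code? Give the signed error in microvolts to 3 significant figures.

Full-scale range = 1.1 V − (-1.1 V) = 2.2 V. LSB = 2.2 V / 2^16 ≈ 33.57 µV.
(-0.72728858 − (-1.1)) / LSB = 0.37271142 × 65536/2.2 = 11102.7344. Nearest integer: k = 11103.
Reconstructed level: -1.1 + 11103 × 2.2/65536 V = -0.72727966309 V.
Error = V_in − V_code = -0.72728858 − (-0.72727966309) = −8.92 µV.

−8.92 µV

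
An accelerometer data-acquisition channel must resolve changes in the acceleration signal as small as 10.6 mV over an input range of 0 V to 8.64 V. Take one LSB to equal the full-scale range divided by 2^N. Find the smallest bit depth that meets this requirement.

Range is 8.64 V.
8.64 V / 10.6 mV = 815.1. Since 2^9 = 512 and 2^10 = 1024, N = 10.

10 bits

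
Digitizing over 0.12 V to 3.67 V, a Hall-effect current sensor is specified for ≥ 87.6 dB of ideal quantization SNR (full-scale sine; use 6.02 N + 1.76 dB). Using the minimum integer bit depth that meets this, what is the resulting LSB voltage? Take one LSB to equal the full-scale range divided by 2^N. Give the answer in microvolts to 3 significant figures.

Range = 3.67 − (0.12) = 3.55 V.
Solving 6.02 N ≥ 87.6 − 1.76: N ≥ 14.259. Round up → N = 15.
Step size = 3.55/32768 V = 108 µV.

108 µV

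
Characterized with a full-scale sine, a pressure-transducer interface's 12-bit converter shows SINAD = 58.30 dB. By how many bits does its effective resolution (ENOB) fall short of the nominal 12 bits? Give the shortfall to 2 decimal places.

ENOB = (SINAD − 1.76)/6.02 = (58.30 − 1.76)/6.02 = 9.3920 bits.
Shortfall = 12 − 9.3920 = 2.6080 bits.

2.61 bits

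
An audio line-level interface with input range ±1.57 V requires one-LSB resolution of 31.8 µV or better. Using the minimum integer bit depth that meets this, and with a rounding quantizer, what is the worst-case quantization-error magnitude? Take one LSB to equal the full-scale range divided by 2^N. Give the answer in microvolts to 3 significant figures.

Range = 1.57 − (-1.57) = 3.14 V.
Need 2^N ≥ 3.14 V / 31.8 µV = 98740 → N_min = 17.
LSB = 3.14 V ÷ 2^17 = 3.14/131072 V = 23.956 µV.
|e|_max = LSB/2 = 12.0 µV.

12.0 µV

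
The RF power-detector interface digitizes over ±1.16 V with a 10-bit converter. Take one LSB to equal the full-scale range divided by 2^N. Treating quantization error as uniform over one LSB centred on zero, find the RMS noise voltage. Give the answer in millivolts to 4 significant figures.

0.6540 mV

The full-scale span is 1.16 − (-1.16) = 2.32 V.
One LSB is 2.32 V / 1024 = 2.26563 mV.
For a uniform distribution on [−LSB/2, +LSB/2], V_rms = LSB/√12 = 2.26563 mV/3.4641 = 0.6540 mV.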